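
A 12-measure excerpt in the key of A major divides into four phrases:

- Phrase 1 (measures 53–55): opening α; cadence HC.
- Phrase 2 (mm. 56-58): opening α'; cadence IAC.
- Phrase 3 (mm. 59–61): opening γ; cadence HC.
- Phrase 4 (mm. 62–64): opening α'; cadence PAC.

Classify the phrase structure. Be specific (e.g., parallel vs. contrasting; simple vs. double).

Four phrases in two halves: the first half (bars 53–58) ends with an imperfect authentic cadence, the second (mm. 59–64) with a perfect authentic cadence — a large antecedent–consequent pair, i.e. a double period.
Phrase 3 begins with different material from phrase 1, making it contrasting.

contrasting double period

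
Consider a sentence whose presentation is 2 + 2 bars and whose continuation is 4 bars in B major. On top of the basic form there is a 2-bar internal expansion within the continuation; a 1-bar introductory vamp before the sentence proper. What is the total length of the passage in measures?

Basic sentence: 2 + 2 + 4 = 8 bars.
8 (basic form) + 2 (internal expansion) + 1 (introduction) = 11.

11 measures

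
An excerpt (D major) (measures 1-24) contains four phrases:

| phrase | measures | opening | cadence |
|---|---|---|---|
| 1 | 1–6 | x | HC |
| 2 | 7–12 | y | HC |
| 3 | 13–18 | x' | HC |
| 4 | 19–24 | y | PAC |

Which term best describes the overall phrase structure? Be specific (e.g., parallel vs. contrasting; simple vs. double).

parallel double period

Four phrases in two halves: the first half (mm. 1-12) ends with a half cadence, the second (measures 13–24) with a perfect authentic cadence — a large antecedent–consequent pair, i.e. a double period.
Phrase 3 begins with the same material as phrase 1, making it parallel.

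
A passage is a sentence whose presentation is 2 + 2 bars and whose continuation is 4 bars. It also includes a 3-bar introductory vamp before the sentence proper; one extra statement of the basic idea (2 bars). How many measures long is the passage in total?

13 measures

Basic sentence: 2 + 2 + 4 = 8 bars.
8 (basic form) + 3 (introduction) + 2 (extra statement) = 13.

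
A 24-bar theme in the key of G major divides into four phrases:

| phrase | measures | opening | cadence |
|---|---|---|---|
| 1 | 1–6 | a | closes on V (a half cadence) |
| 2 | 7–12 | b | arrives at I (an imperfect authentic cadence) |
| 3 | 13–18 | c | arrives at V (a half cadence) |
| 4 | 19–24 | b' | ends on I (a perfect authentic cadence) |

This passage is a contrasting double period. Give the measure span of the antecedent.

measures 1–12

In a double period the four phrases pair into a large antecedent (phrases 1–2, ending imperfect authentic cadence) and a large consequent (phrases 3–4, ending perfect authentic cadence). The antecedent spans measures 1–12.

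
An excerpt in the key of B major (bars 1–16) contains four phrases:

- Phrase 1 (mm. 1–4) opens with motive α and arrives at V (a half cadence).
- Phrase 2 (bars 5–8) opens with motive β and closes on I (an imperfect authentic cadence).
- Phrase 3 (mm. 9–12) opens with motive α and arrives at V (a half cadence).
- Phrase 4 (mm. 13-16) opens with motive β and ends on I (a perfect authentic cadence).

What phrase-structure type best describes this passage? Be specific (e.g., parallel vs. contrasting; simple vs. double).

parallel double period

Four phrases in two halves: the first half (bars 1–8) ends with an imperfect authentic cadence, the second (bars 9–16) with a perfect authentic cadence — a large antecedent–consequent pair, i.e. a double period.
Phrase 3 begins with the same material as phrase 1, making it parallel.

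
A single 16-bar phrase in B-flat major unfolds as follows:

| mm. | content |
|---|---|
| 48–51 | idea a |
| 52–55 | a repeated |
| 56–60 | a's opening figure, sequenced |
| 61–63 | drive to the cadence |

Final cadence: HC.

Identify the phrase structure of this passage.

Basic idea (bars 48-51) + its repetition (bars 52–55) form the presentation; fragmentation and cadence (measures 56–63) form the continuation — the 16-bar whole is a sentence.

sentence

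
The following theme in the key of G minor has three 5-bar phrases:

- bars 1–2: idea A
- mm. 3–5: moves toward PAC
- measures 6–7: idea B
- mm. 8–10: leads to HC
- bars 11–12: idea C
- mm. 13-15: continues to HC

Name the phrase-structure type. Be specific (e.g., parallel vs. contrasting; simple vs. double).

phrase group

The final phrase closes with a half cadence, which is not stronger than the preceding half cadence; the 3 phrases lack an overall antecedent–consequent design and so form a phrase group.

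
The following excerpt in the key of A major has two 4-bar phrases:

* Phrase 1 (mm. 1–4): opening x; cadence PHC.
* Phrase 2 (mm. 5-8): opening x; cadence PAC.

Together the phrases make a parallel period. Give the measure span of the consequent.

The phrase ending with the weaker cadence (Phrygian half cadence) is the antecedent; the one ending more conclusively (perfect authentic cadence) is the consequent. The consequent is measures 5–8.

measures 5–8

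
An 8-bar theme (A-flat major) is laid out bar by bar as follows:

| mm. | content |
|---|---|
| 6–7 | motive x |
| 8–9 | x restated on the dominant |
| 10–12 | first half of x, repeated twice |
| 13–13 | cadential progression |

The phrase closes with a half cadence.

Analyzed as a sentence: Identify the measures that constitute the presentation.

measures 6–9

The presentation of a sentence is the basic idea (bars 6–7) plus its repetition (bars 8–9); the presentation is therefore mm. 6–9.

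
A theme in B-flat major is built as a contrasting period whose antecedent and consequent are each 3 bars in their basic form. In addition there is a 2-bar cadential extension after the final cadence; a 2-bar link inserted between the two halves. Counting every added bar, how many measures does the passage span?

10 measures

Basic contrasting period: 3 + 3 = 6 bars.
6 (basic form) + 2 (cadential extension) + 2 (link) = 10.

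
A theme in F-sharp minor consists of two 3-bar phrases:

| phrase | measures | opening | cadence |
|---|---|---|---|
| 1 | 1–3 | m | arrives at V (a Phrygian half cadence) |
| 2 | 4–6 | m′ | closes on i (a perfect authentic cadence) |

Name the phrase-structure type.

Phrase 1 ends with a Phrygian half cadence (weaker) and phrase 2 with a perfect authentic cadence (stronger): antecedent + consequent = a period.
The two phrases open with the same material (m / m′), so the period is parallel.

parallel period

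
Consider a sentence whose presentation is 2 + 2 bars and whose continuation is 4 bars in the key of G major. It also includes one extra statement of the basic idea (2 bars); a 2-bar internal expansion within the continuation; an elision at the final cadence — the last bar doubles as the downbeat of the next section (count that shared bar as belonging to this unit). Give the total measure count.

Basic sentence: 2 + 2 + 4 = 8 bars.
8 (basic form) + 2 (extra statement) + 2 (internal expansion) = 12.
The elision shares a bar with the next section but does not change this unit's count.

12 measures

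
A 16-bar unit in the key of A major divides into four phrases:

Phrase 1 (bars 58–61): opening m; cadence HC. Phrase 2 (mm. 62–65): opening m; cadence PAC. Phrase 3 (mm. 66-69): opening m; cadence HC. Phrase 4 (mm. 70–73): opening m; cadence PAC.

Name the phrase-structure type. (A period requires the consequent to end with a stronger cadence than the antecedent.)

repeated period

The cadence pattern HC–PAC–HC–PAC is weak–strong twice, and phrases 3–4 restate phrases 1–2: a period heard twice, not a double period (which would end weakly at phrase 2).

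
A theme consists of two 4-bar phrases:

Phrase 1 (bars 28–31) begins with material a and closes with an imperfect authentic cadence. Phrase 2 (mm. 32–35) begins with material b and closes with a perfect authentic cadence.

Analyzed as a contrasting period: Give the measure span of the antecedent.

measures 28–31

The antecedent is the phrase ending with the weaker cadence (imperfect authentic cadence, phrase 1) and the consequent the one ending more conclusively (perfect authentic cadence, phrase 2); the antecedent is measures 28–31.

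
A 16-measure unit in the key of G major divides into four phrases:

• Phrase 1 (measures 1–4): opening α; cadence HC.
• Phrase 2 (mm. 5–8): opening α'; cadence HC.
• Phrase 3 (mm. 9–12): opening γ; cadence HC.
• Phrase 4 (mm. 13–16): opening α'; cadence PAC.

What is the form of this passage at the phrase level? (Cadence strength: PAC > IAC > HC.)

Four phrases in two halves: the first half (mm. 1-8) ends with a half cadence, the second (mm. 9-16) with a perfect authentic cadence — a large antecedent–consequent pair, i.e. a double period.
Phrase 3 begins with different material from phrase 1, making it contrasting.

contrasting double period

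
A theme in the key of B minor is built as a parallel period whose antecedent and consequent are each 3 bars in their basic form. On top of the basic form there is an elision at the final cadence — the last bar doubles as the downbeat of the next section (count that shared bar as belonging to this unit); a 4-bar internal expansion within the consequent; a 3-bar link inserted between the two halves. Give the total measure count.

13 measures

Basic parallel period: 3 + 3 = 6 bars.
6 (basic form) + 4 (internal expansion) + 3 (link) = 13.
The elision shares a bar with the next section but does not change this unit's count.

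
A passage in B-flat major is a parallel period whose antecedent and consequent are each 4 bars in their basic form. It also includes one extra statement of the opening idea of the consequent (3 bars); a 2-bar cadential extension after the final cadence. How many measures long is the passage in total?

13 measures

Basic parallel period: 4 + 4 = 8 bars.
8 (basic form) + 3 (extra statement) + 2 (cadential extension) = 13.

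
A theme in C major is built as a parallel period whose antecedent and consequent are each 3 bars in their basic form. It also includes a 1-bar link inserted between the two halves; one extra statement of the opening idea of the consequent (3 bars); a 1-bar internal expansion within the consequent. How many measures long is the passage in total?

Basic parallel period: 3 + 3 = 6 bars.
6 (basic form) + 1 (link) + 3 (extra statement) + 1 (internal expansion) = 11.

11 measures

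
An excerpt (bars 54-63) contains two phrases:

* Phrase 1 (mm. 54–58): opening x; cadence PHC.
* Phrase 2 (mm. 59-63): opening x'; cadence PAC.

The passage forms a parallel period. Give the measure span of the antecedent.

The antecedent is the phrase ending with the weaker cadence (Phrygian half cadence, phrase 1) and the consequent the one ending more conclusively (perfect authentic cadence, phrase 2); the antecedent is mm. 54–58.

measures 54–58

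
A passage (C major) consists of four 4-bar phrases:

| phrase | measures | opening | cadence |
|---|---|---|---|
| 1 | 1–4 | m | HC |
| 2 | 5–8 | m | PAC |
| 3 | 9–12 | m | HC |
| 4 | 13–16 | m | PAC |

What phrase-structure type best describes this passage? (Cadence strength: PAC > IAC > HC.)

repeated period

The cadence pattern HC–PAC–HC–PAC is weak–strong twice, and phrases 3–4 restate phrases 1–2: a period heard twice, not a double period (which would end weakly at phrase 2).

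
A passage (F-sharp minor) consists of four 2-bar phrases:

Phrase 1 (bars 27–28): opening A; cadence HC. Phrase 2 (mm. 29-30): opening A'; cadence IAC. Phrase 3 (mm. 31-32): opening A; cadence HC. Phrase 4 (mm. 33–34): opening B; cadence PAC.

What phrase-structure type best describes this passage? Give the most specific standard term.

parallel double period

Four phrases in two halves: the first half (measures 27–30) ends with an imperfect authentic cadence, the second (bars 31–34) with a perfect authentic cadence — a large antecedent–consequent pair, i.e. a double period.
Phrase 3 begins with the same material as phrase 1, making it parallel.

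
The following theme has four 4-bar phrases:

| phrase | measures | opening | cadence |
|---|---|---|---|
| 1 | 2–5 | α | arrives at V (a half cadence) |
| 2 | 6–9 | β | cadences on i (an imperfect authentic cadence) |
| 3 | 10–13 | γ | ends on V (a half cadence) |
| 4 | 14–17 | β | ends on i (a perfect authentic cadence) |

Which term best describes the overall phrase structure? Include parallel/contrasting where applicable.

Four phrases in two halves: the first half (bars 2-9) ends with an imperfect authentic cadence, the second (mm. 10–17) with a perfect authentic cadence — a large antecedent–consequent pair, i.e. a double period.
Phrase 3 begins with different material from phrase 1, making it contrasting.

contrasting double period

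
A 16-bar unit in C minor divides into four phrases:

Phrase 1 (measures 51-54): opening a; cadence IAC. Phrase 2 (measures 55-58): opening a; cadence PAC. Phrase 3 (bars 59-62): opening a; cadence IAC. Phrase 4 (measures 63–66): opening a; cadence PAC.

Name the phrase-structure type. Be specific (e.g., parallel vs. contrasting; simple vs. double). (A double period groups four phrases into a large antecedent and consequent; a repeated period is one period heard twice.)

The cadence pattern IAC–PAC–IAC–PAC is weak–strong twice, and phrases 3–4 restate phrases 1–2: a period heard twice, not a double period (which would end weakly at phrase 2).

repeated period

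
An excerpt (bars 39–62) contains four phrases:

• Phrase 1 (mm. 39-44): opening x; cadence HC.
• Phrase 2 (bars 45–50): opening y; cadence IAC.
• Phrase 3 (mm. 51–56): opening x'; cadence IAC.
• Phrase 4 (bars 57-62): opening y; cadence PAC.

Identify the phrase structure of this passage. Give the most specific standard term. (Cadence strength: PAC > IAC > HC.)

Four phrases in two halves: the first half (measures 39–50) ends with an imperfect authentic cadence, the second (measures 51-62) with a perfect authentic cadence — a large antecedent–consequent pair, i.e. a double period.
Phrase 3 begins with the same material as phrase 1, making it parallel.

parallel double period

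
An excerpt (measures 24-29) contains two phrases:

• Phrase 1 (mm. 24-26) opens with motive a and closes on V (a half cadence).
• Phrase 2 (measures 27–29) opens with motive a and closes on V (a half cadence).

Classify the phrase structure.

repeated phrase

Both phrases have the same opening (a) and the same cadence (half cadence): the second is a restatement, not a consequent, so this is a repeated phrase rather than a period.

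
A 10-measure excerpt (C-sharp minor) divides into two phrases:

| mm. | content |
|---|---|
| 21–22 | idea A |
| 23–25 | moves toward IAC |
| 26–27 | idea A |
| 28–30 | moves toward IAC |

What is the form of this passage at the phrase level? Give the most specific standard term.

Both phrases have the same opening (A) and the same cadence (imperfect authentic cadence): the second is a restatement, not a consequent, so this is a repeated phrase rather than a period.

repeated phrase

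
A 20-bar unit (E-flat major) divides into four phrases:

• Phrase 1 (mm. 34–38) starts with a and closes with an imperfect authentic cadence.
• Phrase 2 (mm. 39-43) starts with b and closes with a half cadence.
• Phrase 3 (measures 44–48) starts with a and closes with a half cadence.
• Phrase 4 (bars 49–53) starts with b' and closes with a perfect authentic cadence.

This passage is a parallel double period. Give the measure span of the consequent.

measures 44–53

In a double period the four phrases pair into a large antecedent (phrases 1–2, ending half cadence) and a large consequent (phrases 3–4, ending perfect authentic cadence). The consequent spans bars 44–53.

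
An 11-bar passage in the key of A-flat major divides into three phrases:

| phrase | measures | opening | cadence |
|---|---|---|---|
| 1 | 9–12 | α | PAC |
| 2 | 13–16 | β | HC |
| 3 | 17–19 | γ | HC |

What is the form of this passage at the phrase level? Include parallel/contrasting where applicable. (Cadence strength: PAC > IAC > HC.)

The final phrase closes with a half cadence, which is not stronger than the preceding half cadence; the 3 phrases lack an overall antecedent–consequent design and so form a phrase group.

phrase group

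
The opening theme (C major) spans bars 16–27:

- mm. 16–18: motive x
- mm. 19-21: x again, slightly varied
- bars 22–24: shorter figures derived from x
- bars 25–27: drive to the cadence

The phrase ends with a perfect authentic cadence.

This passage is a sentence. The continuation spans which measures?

measures 22–27

After the presentation (mm. 16–21), the continuation covers the fragmentation through the cadence: measures 22–27.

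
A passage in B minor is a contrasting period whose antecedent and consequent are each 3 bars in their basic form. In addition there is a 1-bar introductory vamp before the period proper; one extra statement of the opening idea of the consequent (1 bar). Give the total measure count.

8 measures

Basic contrasting period: 3 + 3 = 6 bars.
6 (basic form) + 1 (introduction) + 1 (extra statement) = 8.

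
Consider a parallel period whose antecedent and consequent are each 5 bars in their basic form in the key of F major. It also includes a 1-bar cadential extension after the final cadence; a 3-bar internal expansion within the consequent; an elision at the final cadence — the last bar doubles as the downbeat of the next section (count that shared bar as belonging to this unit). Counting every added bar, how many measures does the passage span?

14 measures

Basic parallel period: 5 + 5 = 10 bars.
10 (basic form) + 1 (cadential extension) + 3 (internal expansion) = 14.
The elision shares a bar with the next section but does not change this unit's count.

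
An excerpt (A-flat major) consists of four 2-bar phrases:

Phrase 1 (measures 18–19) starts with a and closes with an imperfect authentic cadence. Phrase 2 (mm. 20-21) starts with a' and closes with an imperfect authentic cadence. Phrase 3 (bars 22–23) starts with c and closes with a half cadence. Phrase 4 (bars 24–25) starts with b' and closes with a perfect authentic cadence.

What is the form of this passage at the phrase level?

contrasting double period

Four phrases in two halves: the first half (measures 18–21) ends with an imperfect authentic cadence, the second (mm. 22–25) with a perfect authentic cadence — a large antecedent–consequent pair, i.e. a double period.
Phrase 3 begins with different material from phrase 1, making it contrasting.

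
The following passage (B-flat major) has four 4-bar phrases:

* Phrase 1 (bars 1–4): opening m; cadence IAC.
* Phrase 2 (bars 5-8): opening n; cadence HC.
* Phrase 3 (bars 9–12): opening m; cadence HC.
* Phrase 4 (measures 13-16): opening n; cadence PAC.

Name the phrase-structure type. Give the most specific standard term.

Four phrases in two halves: the first half (mm. 1–8) ends with a half cadence, the second (measures 9–16) with a perfect authentic cadence — a large antecedent–consequent pair, i.e. a double period.
Phrase 3 begins with the same material as phrase 1, making it parallel.

parallel double period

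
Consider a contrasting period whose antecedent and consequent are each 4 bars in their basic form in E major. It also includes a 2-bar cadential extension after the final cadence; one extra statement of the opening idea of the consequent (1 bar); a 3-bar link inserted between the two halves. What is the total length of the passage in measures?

Basic contrasting period: 4 + 4 = 8 bars.
8 (basic form) + 2 (cadential extension) + 1 (extra statement) + 3 (link) = 14.

14 measures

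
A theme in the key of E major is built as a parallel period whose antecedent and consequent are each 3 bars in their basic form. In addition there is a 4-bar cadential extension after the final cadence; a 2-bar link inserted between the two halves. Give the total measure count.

12 measures

Basic parallel period: 3 + 3 = 6 bars.
6 (basic form) + 4 (cadential extension) + 2 (link) = 12.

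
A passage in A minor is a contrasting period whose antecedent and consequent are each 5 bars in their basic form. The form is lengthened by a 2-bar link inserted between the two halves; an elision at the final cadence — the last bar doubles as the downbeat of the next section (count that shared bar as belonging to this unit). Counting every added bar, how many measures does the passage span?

12 measures

Basic contrasting period: 5 + 5 = 10 bars.
10 (basic form) + 2 (link) = 12.
The elision shares a bar with the next section but does not change this unit's count.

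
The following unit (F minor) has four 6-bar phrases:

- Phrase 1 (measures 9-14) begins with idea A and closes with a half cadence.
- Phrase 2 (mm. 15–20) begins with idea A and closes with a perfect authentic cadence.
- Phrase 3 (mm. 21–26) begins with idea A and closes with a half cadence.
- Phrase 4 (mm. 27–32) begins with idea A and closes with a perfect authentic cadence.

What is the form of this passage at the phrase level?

The cadence pattern HC–PAC–HC–PAC is weak–strong twice, and phrases 3–4 restate phrases 1–2: a period heard twice, not a double period (which would end weakly at phrase 2).

repeated period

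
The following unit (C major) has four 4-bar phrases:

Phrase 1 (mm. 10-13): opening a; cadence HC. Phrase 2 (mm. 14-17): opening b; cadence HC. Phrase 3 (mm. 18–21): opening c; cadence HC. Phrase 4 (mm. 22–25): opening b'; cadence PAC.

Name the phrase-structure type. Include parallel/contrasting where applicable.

Four phrases in two halves: the first half (bars 10–17) ends with a half cadence, the second (mm. 18–25) with a perfect authentic cadence — a large antecedent–consequent pair, i.e. a double period.
Phrase 3 begins with different material from phrase 1, making it contrasting.

contrasting double period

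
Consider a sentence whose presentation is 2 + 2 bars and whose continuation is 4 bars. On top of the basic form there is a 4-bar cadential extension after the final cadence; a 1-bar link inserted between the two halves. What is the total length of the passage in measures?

13 measures

Basic sentence: 2 + 2 + 4 = 8 bars.
8 (basic form) + 4 (cadential extension) + 1 (link) = 13.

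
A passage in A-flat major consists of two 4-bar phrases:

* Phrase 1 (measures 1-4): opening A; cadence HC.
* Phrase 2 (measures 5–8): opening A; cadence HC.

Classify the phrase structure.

repeated phrase

Both phrases have the same opening (A) and the same cadence (half cadence): the second is a restatement, not a consequent, so this is a repeated phrase rather than a period.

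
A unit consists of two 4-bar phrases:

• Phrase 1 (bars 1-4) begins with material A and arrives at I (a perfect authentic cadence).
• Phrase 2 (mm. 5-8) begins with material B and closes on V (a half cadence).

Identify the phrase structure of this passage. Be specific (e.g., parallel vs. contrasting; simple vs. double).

The second phrase closes with a half cadence, which is not stronger than the first phrase's perfect authentic cadence; without a weak→strong cadential pair there is no antecedent–consequent relationship, so this is a phrase group rather than a period.

phrase group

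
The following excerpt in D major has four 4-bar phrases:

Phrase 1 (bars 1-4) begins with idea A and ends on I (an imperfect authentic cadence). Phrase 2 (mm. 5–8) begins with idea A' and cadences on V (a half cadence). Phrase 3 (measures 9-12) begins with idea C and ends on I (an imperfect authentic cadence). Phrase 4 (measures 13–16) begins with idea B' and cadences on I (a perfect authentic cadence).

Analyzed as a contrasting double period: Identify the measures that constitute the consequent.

measures 9–16

In a double period the four phrases pair into a large antecedent (phrases 1–2, ending half cadence) and a large consequent (phrases 3–4, ending perfect authentic cadence). The consequent spans bars 9–16.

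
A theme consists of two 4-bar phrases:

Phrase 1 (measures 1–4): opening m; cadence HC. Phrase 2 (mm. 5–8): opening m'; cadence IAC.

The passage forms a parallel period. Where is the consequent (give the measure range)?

The antecedent is the phrase ending with the weaker cadence (half cadence, phrase 1) and the consequent the one ending more conclusively (imperfect authentic cadence, phrase 2); the consequent is mm. 5–8.

measures 5–8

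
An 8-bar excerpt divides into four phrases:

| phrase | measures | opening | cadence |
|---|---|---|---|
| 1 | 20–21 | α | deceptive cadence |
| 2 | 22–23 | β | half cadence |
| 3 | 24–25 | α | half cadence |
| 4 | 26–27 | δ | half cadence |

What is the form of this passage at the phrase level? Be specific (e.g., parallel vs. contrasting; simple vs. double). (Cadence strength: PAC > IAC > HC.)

Phrase 4 ends with a half cadence, no stronger than phrase 2's half cadence, so the four phrases do not form a double period; nor do phrases 3–4 duplicate 1–2, so it is not a repeated period. With no phrase reaching a conclusive cadence, the passage is a phrase group.

phrase group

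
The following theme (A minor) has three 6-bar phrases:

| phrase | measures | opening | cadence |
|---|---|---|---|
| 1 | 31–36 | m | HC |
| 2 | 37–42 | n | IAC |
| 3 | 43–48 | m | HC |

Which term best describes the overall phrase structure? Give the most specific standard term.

phrase group

The final phrase closes with a half cadence, which is not stronger than the preceding imperfect authentic cadence; the 3 phrases lack an overall antecedent–consequent design and so form a phrase group.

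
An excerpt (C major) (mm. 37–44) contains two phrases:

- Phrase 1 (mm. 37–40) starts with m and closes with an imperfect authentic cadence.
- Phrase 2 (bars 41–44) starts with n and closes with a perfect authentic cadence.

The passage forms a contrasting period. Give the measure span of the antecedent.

measures 37–40

The phrase ending with the weaker cadence (imperfect authentic cadence) is the antecedent; the one ending more conclusively (perfect authentic cadence) is the consequent. The antecedent is measures 37–40.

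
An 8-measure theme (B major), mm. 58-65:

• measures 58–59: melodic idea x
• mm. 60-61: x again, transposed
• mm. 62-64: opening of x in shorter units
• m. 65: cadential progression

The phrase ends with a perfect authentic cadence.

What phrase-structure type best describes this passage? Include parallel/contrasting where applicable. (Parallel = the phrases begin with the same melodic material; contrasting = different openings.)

sentence

Basic idea (bars 58-59) + its repetition (measures 60–61) form the presentation; fragmentation and cadence (mm. 62–65) form the continuation — the 8-bar whole is a sentence.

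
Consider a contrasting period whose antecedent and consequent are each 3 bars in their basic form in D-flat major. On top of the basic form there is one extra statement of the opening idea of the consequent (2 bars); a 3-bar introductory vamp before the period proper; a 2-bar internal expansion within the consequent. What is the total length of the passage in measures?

13 measures

Basic contrasting period: 3 + 3 = 6 bars.
6 (basic form) + 2 (extra statement) + 3 (introduction) + 2 (internal expansion) = 13.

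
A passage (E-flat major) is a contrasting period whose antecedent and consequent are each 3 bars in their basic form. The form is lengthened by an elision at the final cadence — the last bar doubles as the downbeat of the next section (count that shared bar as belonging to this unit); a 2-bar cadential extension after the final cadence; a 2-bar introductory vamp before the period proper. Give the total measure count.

Basic contrasting period: 3 + 3 = 6 bars.
6 (basic form) + 2 (cadential extension) + 2 (introduction) = 10.
The elision shares a bar with the next section but does not change this unit's count.

10 measures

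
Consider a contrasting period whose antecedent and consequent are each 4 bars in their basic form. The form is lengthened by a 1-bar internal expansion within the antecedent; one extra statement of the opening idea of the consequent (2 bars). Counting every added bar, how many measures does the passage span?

Basic contrasting period: 4 + 4 = 8 bars.
8 (basic form) + 1 (internal expansion) + 2 (extra statement) = 11.

11 measures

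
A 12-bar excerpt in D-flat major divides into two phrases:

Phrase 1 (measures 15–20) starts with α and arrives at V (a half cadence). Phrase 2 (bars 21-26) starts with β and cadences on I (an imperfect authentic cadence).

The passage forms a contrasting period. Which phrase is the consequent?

phrase 2

The phrase ending with the weaker cadence (half cadence) is the antecedent; the one ending more conclusively (imperfect authentic cadence) is the consequent. The consequent is phrase 2.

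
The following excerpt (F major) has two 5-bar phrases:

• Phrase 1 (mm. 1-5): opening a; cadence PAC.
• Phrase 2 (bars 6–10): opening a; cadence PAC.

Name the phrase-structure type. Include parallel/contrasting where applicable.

Both phrases have the same opening (a) and the same cadence (perfect authentic cadence): the second is a restatement, not a consequent, so this is a repeated phrase rather than a period.

repeated phrase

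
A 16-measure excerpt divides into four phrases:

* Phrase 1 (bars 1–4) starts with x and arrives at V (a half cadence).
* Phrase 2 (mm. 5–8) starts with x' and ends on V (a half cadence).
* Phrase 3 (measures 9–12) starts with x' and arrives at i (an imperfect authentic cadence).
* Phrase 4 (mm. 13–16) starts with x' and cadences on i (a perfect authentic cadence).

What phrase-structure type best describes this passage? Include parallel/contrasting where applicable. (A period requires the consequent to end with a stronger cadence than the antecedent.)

parallel double period

Four phrases in two halves: the first half (bars 1–8) ends with a half cadence, the second (measures 9-16) with a perfect authentic cadence — a large antecedent–consequent pair, i.e. a double period.
Phrase 3 begins with the same material as phrase 1, making it parallel.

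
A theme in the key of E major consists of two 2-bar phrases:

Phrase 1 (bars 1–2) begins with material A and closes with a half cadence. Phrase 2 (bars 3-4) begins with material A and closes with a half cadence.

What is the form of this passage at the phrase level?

Both phrases have the same opening (A) and the same cadence (half cadence): the second is a restatement, not a consequent, so this is a repeated phrase rather than a period.

repeated phrase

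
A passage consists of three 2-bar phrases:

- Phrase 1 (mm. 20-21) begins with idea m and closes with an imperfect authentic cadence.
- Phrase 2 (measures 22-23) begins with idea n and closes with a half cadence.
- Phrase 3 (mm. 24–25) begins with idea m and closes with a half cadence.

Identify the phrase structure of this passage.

phrase group

The final phrase closes with a half cadence, which is not stronger than the preceding half cadence; the 3 phrases lack an overall antecedent–consequent design and so form a phrase group.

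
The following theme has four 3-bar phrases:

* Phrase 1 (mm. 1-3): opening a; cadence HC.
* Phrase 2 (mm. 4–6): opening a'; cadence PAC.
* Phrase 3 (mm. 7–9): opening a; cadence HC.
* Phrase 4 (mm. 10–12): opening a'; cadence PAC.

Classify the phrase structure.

The cadence pattern HC–PAC–HC–PAC is weak–strong twice, and phrases 3–4 restate phrases 1–2: a period heard twice, not a double period (which would end weakly at phrase 2).

repeated period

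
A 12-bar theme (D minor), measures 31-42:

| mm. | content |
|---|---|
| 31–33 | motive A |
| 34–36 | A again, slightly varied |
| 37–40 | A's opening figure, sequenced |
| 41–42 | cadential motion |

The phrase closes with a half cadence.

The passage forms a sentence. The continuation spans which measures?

After the presentation (mm. 31–36), the continuation covers the fragmentation through the cadence: measures 37–42.

measures 37–42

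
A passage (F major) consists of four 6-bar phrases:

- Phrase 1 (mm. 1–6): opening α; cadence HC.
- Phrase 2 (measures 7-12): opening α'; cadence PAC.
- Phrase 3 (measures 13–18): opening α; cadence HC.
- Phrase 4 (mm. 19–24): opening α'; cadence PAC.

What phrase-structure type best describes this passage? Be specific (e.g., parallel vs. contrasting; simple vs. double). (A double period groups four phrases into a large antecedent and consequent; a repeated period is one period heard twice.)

repeated period

The cadence pattern HC–PAC–HC–PAC is weak–strong twice, and phrases 3–4 restate phrases 1–2: a period heard twice, not a double period (which would end weakly at phrase 2).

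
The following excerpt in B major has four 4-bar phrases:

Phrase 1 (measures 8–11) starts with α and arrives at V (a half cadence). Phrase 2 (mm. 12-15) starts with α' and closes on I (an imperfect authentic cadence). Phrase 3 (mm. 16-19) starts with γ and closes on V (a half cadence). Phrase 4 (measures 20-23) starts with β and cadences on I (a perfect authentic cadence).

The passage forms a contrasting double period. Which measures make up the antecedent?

In a double period the four phrases pair into a large antecedent (phrases 1–2, ending imperfect authentic cadence) and a large consequent (phrases 3–4, ending perfect authentic cadence). The antecedent spans mm. 8–15.

measures 8–15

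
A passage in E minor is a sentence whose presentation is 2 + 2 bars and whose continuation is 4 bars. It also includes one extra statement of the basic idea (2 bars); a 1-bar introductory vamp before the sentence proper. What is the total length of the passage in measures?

11 measures

Basic sentence: 2 + 2 + 4 = 8 bars.
8 (basic form) + 2 (extra statement) + 1 (introduction) = 11.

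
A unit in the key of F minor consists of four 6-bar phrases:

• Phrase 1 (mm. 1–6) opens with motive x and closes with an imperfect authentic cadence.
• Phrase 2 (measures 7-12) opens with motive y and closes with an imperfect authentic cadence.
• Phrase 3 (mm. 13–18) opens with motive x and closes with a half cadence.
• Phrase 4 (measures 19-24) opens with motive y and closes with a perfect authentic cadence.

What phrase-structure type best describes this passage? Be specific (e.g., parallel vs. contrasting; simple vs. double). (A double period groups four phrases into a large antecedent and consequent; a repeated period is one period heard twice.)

parallel double period

Four phrases in two halves: the first half (mm. 1–12) ends with an imperfect authentic cadence, the second (mm. 13–24) with a perfect authentic cadence — a large antecedent–consequent pair, i.e. a double period.
Phrase 3 begins with the same material as phrase 1, making it parallel.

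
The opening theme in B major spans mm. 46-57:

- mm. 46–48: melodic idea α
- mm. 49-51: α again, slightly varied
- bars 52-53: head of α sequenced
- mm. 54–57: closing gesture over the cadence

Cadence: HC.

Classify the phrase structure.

sentence

Basic idea (measures 46–48) + its repetition (mm. 49–51) form the presentation; fragmentation and cadence (bars 52–57) form the continuation — the 12-bar whole is a sentence.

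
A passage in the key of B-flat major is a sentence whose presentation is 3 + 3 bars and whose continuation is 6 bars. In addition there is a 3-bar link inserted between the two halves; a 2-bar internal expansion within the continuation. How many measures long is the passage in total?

Basic sentence: 3 + 3 + 6 = 12 bars.
12 (basic form) + 3 (link) + 2 (internal expansion) = 17.

17 measures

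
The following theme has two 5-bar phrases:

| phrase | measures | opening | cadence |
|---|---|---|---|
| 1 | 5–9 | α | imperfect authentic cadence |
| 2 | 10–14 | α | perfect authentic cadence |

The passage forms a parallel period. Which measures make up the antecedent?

measures 5–9

The phrase ending with the weaker cadence (imperfect authentic cadence) is the antecedent; the one ending more conclusively (perfect authentic cadence) is the consequent. The antecedent is measures 5–9.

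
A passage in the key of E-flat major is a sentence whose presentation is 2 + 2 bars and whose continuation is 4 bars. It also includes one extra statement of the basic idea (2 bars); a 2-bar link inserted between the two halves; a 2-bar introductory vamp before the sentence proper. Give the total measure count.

Basic sentence: 2 + 2 + 4 = 8 bars.
8 (basic form) + 2 (extra statement) + 2 (link) + 2 (introduction) = 14.

14 measures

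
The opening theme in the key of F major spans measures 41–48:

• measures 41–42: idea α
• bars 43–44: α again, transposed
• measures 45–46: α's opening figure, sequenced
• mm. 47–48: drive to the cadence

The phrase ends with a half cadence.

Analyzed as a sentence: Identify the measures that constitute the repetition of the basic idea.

The presentation of a sentence is the basic idea (measures 41-42) plus its repetition (measures 43-44); the repetition of the basic idea is therefore mm. 43–44.

measures 43–44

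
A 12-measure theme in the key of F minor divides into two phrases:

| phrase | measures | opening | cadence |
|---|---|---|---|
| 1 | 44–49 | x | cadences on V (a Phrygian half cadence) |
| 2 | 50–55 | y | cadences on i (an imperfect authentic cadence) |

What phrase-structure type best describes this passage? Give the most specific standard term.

Phrase 1 ends with a Phrygian half cadence (weaker) and phrase 2 with an imperfect authentic cadence (stronger): antecedent + consequent = a period.
The two phrases open with different material (x / y), so the period is contrasting.

contrasting period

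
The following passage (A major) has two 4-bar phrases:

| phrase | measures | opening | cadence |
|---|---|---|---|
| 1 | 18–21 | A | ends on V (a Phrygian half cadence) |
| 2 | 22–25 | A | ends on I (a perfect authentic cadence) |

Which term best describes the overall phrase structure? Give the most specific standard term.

Phrase 1 ends with a Phrygian half cadence (weaker) and phrase 2 with a perfect authentic cadence (stronger): antecedent + consequent = a period.
The two phrases open with the same material (A / A), so the period is parallel.

parallel period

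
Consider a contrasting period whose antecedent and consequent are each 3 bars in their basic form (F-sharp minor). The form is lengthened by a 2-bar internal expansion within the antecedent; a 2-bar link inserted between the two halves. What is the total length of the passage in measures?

Basic contrasting period: 3 + 3 = 6 bars.
6 (basic form) + 2 (internal expansion) + 2 (link) = 10.

10 measures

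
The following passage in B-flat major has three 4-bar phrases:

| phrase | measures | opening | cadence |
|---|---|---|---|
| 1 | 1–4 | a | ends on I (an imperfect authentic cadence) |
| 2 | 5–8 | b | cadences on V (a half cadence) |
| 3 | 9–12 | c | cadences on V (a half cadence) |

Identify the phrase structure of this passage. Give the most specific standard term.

phrase group

The final phrase closes with a half cadence, which is not stronger than the preceding half cadence; the 3 phrases lack an overall antecedent–consequent design and so form a phrase group.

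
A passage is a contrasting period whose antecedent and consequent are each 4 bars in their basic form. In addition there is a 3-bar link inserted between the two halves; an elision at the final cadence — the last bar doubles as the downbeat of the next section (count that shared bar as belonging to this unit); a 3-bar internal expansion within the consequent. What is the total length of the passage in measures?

14 measures

Basic contrasting period: 4 + 4 = 8 bars.
8 (basic form) + 3 (link) + 3 (internal expansion) = 14.
The elision shares a bar with the next section but does not change this unit's count.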